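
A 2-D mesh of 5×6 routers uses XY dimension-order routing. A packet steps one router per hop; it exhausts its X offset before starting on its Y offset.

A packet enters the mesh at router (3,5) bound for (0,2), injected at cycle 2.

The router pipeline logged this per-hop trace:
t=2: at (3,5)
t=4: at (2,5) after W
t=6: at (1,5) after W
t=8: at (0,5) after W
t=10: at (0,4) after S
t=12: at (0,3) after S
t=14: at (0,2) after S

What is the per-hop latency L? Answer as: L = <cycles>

Between hops 0 and 1 the cycle counter advances 4 − 2 = 2.
Per-hop latency L = Δcyc = 2.

L = 2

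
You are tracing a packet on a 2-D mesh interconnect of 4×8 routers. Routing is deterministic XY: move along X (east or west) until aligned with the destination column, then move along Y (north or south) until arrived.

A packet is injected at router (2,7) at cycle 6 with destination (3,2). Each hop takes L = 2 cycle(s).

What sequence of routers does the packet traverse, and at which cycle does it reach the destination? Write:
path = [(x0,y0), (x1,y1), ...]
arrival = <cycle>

path = [(2,7), (3,7), (3,6), (3,5), (3,4), (3,3), (3,2)]
arrival = 18

hop 0: (2,7) @ cyc 6
hop 1: (3,7) @ cyc 8  [E]
hop 2: (3,6) @ cyc 10  [S]
hop 3: (3,5) @ cyc 12  [S]
hop 4: (3,4) @ cyc 14  [S]
hop 5: (3,3) @ cyc 16  [S]
hop 6: (3,2) @ cyc 18  [S]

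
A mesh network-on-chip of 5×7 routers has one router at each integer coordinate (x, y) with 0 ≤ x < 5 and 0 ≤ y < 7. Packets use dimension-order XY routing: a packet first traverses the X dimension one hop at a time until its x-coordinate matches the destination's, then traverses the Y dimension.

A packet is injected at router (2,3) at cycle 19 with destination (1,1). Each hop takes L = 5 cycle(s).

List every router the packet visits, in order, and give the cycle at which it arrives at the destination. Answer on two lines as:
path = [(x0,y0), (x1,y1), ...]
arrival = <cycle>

path = [(2,3), (1,3), (1,2), (1,1)]
arrival = 34

[0] x=2 y=3 t=19
[1] x=1 y=3 t=24 →W
[2] x=1 y=2 t=29 →S
[3] x=1 y=1 t=34 →S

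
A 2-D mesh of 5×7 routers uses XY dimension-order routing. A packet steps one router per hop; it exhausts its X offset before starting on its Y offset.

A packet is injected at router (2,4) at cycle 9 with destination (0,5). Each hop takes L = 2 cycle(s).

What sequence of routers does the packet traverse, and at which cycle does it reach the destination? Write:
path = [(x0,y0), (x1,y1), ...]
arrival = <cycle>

path = [(2,4), (1,4), (0,4), (0,5)]
arrival = 15

[0] x=2 y=4 t=9
[1] x=1 y=4 t=11 →W
[2] x=0 y=4 t=13 →W
[3] x=0 y=5 t=15 →N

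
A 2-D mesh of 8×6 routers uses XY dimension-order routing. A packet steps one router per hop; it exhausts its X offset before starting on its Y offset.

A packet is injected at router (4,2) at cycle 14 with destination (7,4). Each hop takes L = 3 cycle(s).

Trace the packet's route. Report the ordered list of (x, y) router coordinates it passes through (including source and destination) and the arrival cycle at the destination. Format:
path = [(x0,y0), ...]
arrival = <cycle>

path = [(4,2), (5,2), (6,2), (7,2), (7,3), (7,4)]
arrival = 29

src (4,2)  cyc=14
E→(5,2)  cyc=17
E→(6,2)  cyc=20
E→(7,2)  cyc=23
N→(7,3)  cyc=26
N→(7,4)  cyc=29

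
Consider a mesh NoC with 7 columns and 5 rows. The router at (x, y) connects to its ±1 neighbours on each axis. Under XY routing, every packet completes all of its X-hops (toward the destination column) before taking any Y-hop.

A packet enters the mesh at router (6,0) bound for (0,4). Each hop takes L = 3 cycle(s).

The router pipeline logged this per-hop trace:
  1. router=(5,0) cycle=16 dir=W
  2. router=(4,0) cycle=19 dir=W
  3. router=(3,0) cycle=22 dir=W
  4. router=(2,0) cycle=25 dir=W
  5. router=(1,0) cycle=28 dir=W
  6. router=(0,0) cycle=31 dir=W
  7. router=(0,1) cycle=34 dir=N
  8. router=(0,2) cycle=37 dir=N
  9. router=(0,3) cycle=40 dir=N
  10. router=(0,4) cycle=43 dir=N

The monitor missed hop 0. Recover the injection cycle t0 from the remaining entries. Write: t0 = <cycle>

t0 = 13

At hop 1 the cycle is 16; in general cyc_k = t0 + kL.
t0 = cyc[1] − L = 16 − 3 = 13.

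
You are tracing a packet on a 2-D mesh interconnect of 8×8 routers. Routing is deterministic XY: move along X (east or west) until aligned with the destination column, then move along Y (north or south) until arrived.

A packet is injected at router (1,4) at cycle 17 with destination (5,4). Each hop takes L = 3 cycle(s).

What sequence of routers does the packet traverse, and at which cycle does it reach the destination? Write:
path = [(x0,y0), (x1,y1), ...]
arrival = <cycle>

#0 — 1,4 | c17
#1 — 2,4 | c20 | E
#2 — 3,4 | c23 | E
#3 — 4,4 | c26 | E
#4 — 5,4 | c29 | E

path = [(1,4), (2,4), (3,4), (4,4), (5,4)]
arrival = 29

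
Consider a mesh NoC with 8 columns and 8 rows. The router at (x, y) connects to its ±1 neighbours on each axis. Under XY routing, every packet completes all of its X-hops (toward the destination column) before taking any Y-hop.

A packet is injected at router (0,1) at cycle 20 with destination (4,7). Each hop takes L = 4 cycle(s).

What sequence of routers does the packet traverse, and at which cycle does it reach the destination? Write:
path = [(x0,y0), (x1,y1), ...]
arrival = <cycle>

path = [(0,1), (1,1), (2,1), (3,1), (4,1), (4,2), (4,3), (4,4), (4,5), (4,6), (4,7)]
arrival = 60

#0 — 0,1 | c20
#1 — 1,1 | c24 | E
#2 — 2,1 | c28 | E
#3 — 3,1 | c32 | E
#4 — 4,1 | c36 | E
#5 — 4,2 | c40 | N
#6 — 4,3 | c44 | N
#7 — 4,4 | c48 | N
#8 — 4,5 | c52 | N
#9 — 4,6 | c56 | N
#10 — 4,7 | c60 | N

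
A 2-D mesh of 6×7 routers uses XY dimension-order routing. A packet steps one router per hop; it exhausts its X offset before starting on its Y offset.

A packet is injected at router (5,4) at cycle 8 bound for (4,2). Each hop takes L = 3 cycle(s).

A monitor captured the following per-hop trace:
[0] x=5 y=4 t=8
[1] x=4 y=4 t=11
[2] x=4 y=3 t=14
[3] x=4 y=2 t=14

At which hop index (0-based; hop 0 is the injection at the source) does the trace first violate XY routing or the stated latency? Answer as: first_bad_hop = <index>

[1] (-1,+0) / 3c ⇒ ok
[2] (+0,-1) / 3c ⇒ ok
[3] (+0,-1) / 0c ⇒ BAD: Δcyc=0≠L

first_bad_hop = 3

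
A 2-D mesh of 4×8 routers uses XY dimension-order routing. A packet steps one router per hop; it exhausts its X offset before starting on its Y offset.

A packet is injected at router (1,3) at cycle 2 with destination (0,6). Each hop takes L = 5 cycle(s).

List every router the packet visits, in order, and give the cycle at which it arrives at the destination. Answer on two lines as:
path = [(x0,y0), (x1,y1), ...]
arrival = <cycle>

path = [(1,3), (0,3), (0,4), (0,5), (0,6)]
arrival = 22

[0] x=1 y=3 t=2
[1] x=0 y=3 t=7 →W
[2] x=0 y=4 t=12 →N
[3] x=0 y=5 t=17 →N
[4] x=0 y=6 t=22 →N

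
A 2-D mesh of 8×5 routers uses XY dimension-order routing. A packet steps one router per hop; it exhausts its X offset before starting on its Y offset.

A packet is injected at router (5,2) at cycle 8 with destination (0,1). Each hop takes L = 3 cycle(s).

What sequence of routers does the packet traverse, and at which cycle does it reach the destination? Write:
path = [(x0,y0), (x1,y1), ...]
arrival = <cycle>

t=8: at (5,2)
t=11: at (4,2) after W
t=14: at (3,2) after W
t=17: at (2,2) after W
t=20: at (1,2) after W
t=23: at (0,2) after W
t=26: at (0,1) after S

path = [(5,2), (4,2), (3,2), (2,2), (1,2), (0,2), (0,1)]
arrival = 26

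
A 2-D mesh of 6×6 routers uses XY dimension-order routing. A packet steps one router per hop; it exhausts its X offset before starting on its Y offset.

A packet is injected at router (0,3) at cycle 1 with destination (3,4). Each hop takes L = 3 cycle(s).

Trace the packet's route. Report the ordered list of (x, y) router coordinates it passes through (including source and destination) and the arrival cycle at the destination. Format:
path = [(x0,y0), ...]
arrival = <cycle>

path = [(0,3), (1,3), (2,3), (3,3), (3,4)]
arrival = 13

#0 — 0,3 | c1
#1 — 1,3 | c4 | E
#2 — 2,3 | c7 | E
#3 — 3,3 | c10 | E
#4 — 3,4 | c13 | N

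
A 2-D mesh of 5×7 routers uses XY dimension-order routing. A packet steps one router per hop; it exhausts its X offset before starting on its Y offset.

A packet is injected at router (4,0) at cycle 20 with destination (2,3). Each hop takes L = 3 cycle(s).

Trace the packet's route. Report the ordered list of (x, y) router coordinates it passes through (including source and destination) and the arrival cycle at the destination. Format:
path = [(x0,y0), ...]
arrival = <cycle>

src (4,0)  cyc=20
W→(3,0)  cyc=23
W→(2,0)  cyc=26
N→(2,1)  cyc=29
N→(2,2)  cyc=32
N→(2,3)  cyc=35

path = [(4,0), (3,0), (2,0), (2,1), (2,2), (2,3)]
arrival = 35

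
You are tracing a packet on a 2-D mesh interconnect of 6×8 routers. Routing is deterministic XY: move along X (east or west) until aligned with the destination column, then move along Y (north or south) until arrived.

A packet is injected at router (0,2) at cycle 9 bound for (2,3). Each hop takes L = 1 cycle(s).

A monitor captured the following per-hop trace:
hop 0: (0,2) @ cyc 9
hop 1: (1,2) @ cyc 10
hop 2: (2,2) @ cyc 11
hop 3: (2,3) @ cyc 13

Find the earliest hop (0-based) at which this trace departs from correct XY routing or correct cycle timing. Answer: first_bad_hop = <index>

first_bad_hop = 3

hop 1: step (+1,+0), +1 cyc — ok
hop 2: step (+1,+0), +1 cyc — ok
hop 3: step (+0,+1), +2 cyc — BAD: Δcyc=2≠L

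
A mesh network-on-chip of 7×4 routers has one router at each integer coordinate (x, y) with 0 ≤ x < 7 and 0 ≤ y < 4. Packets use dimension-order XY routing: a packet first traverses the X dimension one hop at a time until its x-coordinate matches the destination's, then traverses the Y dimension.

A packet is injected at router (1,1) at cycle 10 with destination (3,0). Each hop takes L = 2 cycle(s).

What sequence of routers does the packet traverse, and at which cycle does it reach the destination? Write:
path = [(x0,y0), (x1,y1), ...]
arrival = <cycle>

#0 — 1,1 | c10
#1 — 2,1 | c12 | E
#2 — 3,1 | c14 | E
#3 — 3,0 | c16 | S

path = [(1,1), (2,1), (3,1), (3,0)]
arrival = 16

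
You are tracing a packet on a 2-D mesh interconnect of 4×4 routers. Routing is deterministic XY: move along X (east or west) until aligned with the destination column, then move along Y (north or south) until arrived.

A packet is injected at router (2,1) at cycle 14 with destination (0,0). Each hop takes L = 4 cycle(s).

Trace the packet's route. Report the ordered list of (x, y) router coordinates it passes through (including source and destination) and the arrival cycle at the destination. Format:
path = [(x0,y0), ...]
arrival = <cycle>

path = [(2,1), (1,1), (0,1), (0,0)]
arrival = 26

hop 0: (2,1) @ cyc 14
hop 1: (1,1) @ cyc 18  [W]
hop 2: (0,1) @ cyc 22  [W]
hop 3: (0,0) @ cyc 26  [S]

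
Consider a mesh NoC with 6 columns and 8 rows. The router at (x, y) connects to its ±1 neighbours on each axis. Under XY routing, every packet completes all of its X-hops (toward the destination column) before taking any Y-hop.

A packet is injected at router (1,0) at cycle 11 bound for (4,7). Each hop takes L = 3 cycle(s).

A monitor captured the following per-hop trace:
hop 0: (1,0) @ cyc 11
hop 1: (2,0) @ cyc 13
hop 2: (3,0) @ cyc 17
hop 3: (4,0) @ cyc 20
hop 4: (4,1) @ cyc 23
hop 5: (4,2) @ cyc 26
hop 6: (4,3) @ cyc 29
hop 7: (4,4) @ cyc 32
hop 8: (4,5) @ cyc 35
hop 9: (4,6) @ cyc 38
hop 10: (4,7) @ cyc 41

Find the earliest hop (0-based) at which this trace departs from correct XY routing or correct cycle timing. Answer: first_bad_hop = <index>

first_bad_hop = 1

check 1→ d=(1,0) cyc+2: BAD: Δcyc=2≠L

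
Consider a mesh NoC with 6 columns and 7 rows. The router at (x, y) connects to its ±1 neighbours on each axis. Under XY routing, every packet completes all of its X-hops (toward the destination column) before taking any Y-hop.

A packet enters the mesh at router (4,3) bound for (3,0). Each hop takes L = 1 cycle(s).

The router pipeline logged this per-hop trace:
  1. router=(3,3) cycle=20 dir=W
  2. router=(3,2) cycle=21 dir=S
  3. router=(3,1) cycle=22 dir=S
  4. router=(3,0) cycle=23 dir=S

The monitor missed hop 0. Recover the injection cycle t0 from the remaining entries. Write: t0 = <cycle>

The first recorded entry is hop 1 at cycle 20.
Therefore t0 = 20 − L = 19.

t0 = 19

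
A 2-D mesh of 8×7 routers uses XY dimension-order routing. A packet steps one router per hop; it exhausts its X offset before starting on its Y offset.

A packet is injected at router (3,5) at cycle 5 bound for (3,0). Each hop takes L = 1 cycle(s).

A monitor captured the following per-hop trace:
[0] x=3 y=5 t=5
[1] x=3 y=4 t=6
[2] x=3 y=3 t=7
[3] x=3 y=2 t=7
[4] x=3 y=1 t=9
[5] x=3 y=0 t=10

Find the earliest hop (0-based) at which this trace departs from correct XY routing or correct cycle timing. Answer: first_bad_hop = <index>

first_bad_hop = 3

check 1→ d=(0,-1) cyc+1: ok
check 2→ d=(0,-1) cyc+1: ok
check 3→ d=(0,-1) cyc+0: BAD: Δcyc=0≠L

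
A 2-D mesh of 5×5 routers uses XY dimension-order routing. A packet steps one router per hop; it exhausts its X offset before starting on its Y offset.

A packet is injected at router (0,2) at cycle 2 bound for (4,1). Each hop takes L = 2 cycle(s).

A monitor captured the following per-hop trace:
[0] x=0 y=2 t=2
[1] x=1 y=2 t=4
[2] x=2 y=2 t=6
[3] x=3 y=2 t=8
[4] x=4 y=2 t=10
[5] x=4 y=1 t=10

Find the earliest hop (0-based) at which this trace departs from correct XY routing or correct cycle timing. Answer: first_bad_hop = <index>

first_bad_hop = 5

  1: Δx=+1 Δy=+0 Δt=2 [ok]
  2: Δx=+1 Δy=+0 Δt=2 [ok]
  3: Δx=+1 Δy=+0 Δt=2 [ok]
  4: Δx=+1 Δy=+0 Δt=2 [ok]
  5: Δx=+0 Δy=-1 Δt=0 [BAD: Δcyc=0≠L]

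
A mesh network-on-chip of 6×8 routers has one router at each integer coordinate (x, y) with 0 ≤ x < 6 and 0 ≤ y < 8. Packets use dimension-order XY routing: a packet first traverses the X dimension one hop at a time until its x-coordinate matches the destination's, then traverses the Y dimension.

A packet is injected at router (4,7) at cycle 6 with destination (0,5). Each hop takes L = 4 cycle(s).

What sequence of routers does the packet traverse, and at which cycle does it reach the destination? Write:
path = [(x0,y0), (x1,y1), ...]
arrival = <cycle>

path = [(4,7), (3,7), (2,7), (1,7), (0,7), (0,6), (0,5)]
arrival = 30

t=6: at (4,7)
t=10: at (3,7) after W
t=14: at (2,7) after W
t=18: at (1,7) after W
t=22: at (0,7) after W
t=26: at (0,6) after S
t=30: at (0,5) after S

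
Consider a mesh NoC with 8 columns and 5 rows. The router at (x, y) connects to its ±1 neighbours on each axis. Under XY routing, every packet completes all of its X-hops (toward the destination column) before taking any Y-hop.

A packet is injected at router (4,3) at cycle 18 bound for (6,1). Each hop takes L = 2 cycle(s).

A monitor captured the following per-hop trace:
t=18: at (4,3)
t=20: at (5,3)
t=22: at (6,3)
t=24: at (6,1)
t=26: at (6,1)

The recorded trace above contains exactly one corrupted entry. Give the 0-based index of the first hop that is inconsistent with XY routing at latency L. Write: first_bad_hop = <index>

first_bad_hop = 3

check 1→ d=(1,0) cyc+2: ok
check 2→ d=(1,0) cyc+2: ok
check 3→ d=(0,-2) cyc+2: BAD: non-unit step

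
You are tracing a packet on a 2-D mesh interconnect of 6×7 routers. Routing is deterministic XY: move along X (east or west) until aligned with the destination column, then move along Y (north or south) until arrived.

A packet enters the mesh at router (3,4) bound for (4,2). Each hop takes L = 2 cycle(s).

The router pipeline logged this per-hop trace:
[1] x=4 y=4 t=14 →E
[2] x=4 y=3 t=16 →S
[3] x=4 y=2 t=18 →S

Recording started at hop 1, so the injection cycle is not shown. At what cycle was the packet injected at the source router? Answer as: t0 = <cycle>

cyc[1] = 14 and cyc[k] = t0 + k·L for every k.
t0 = cyc[1] − L = 14 − 2 = 12.

t0 = 12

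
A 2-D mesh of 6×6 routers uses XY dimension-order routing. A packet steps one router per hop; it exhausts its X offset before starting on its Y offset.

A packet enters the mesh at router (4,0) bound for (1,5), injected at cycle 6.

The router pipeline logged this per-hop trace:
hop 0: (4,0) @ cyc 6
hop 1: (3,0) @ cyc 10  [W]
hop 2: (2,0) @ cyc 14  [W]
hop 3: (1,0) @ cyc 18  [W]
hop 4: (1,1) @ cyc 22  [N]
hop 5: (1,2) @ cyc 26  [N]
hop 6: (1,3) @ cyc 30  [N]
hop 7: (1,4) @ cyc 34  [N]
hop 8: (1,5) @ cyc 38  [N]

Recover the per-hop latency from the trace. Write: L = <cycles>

L = 4

cyc[1] − cyc[0] = 10 − 6 = 4.
That increment is L by definition: L = 4.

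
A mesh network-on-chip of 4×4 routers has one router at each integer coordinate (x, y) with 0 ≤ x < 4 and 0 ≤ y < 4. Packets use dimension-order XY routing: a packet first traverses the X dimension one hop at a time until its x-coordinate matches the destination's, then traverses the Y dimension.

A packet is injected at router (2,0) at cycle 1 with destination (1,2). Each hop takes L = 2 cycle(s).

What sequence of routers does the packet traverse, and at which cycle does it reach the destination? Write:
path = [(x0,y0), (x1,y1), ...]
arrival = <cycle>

hop 0: (2,0) @ cyc 1
hop 1: (1,0) @ cyc 3  [W]
hop 2: (1,1) @ cyc 5  [N]
hop 3: (1,2) @ cyc 7  [N]

path = [(2,0), (1,0), (1,1), (1,2)]
arrival = 7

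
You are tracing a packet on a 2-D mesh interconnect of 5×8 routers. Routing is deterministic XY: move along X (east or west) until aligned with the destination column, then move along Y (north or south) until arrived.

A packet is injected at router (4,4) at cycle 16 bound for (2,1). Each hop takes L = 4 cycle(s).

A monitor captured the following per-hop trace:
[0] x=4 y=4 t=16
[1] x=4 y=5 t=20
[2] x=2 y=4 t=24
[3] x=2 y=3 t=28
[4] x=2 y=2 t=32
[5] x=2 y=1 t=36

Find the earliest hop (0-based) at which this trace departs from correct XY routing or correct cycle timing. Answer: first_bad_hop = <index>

  1: Δx=+0 Δy=+1 Δt=4 [BAD: Y-move but x=4≠2]

first_bad_hop = 1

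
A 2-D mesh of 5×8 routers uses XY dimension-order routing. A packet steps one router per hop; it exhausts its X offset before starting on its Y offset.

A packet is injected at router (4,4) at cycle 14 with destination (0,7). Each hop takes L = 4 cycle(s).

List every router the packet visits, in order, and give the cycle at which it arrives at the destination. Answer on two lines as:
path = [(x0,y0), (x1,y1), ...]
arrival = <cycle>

path = [(4,4), (3,4), (2,4), (1,4), (0,4), (0,5), (0,6), (0,7)]
arrival = 42

#0 — 4,4 | c14
#1 — 3,4 | c18 | W
#2 — 2,4 | c22 | W
#3 — 1,4 | c26 | W
#4 — 0,4 | c30 | W
#5 — 0,5 | c34 | N
#6 — 0,6 | c38 | N
#7 — 0,7 | c42 | N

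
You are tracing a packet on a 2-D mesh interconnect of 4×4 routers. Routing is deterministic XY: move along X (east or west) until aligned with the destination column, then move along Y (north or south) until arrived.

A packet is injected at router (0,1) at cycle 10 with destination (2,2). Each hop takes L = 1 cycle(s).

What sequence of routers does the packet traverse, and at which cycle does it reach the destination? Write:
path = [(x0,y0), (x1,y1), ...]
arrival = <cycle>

t=10: at (0,1)
t=11: at (1,1) after E
t=12: at (2,1) after E
t=13: at (2,2) after N

path = [(0,1), (1,1), (2,1), (2,2)]
arrival = 13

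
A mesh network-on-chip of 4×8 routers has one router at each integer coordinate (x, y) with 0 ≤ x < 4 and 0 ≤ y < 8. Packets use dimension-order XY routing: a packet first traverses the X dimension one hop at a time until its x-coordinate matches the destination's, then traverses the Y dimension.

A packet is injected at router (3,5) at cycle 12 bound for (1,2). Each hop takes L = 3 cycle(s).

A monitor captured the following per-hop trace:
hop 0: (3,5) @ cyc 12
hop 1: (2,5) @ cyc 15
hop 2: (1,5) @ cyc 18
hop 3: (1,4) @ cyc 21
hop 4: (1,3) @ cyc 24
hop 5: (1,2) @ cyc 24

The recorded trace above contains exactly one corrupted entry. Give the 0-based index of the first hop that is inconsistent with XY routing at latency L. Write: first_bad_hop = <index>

check 1→ d=(-1,0) cyc+3: ok
check 2→ d=(-1,0) cyc+3: ok
check 3→ d=(0,-1) cyc+3: ok
check 4→ d=(0,-1) cyc+3: ok
check 5→ d=(0,-1) cyc+0: BAD: Δcyc=0≠L

first_bad_hop = 5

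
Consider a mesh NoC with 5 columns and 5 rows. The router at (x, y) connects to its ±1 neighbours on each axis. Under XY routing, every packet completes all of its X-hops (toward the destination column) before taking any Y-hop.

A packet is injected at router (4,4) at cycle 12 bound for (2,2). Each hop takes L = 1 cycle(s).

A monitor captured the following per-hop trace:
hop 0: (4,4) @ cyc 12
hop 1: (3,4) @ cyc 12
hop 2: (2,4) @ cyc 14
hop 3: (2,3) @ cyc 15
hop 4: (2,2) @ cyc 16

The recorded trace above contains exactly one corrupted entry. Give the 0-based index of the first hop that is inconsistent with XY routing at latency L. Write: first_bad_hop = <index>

[1] (-1,+0) / 0c ⇒ BAD: Δcyc=0≠L

first_bad_hop = 1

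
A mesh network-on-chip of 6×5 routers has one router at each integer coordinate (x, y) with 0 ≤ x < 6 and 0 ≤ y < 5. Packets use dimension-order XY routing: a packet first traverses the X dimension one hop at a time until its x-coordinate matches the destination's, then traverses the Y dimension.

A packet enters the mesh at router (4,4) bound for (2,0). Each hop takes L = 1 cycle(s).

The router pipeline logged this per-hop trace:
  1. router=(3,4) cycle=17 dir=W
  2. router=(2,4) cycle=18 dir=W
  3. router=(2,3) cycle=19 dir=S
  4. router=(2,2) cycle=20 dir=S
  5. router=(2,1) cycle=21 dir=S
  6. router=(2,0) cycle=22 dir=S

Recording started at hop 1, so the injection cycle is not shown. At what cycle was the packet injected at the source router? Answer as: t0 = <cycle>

t0 = 16

The first recorded entry is hop 1 at cycle 17.
So t0 = 17 − 1·1 = 16.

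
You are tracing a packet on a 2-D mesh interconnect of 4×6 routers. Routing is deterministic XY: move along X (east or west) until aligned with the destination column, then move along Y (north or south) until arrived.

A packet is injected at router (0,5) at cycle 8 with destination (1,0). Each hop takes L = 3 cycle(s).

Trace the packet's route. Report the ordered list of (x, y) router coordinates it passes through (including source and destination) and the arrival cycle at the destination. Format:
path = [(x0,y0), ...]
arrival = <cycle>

[0] x=0 y=5 t=8
[1] x=1 y=5 t=11 →E
[2] x=1 y=4 t=14 →S
[3] x=1 y=3 t=17 →S
[4] x=1 y=2 t=20 →S
[5] x=1 y=1 t=23 →S
[6] x=1 y=0 t=26 →S

path = [(0,5), (1,5), (1,4), (1,3), (1,2), (1,1), (1,0)]
arrival = 26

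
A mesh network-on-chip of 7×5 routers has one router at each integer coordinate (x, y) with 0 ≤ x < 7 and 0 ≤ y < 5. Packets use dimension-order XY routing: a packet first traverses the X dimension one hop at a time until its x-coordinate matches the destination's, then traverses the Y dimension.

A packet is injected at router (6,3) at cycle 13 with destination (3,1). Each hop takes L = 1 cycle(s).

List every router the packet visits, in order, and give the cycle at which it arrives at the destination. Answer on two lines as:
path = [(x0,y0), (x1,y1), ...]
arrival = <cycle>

path = [(6,3), (5,3), (4,3), (3,3), (3,2), (3,1)]
arrival = 18

t=13: at (6,3)
t=14: at (5,3) after W
t=15: at (4,3) after W
t=16: at (3,3) after W
t=17: at (3,2) after S
t=18: at (3,1) after S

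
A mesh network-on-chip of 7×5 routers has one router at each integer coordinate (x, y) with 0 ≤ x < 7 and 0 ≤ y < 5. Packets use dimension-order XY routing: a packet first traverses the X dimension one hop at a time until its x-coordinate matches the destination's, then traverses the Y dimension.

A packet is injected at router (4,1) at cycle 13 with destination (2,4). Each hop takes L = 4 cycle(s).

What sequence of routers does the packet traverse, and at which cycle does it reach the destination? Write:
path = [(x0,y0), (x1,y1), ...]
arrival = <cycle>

src (4,1)  cyc=13
W→(3,1)  cyc=17
W→(2,1)  cyc=21
N→(2,2)  cyc=25
N→(2,3)  cyc=29
N→(2,4)  cyc=33

path = [(4,1), (3,1), (2,1), (2,2), (2,3), (2,4)]
arrival = 33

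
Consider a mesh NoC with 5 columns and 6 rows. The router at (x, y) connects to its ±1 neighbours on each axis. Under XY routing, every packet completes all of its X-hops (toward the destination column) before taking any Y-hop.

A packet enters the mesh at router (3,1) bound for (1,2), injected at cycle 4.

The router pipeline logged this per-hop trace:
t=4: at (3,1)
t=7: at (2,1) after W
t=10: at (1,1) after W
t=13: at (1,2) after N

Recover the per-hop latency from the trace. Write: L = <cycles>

Between hops 0 and 1 the cycle counter advances 7 − 4 = 3.
One hop costs L cycles, so L = 3.

L = 3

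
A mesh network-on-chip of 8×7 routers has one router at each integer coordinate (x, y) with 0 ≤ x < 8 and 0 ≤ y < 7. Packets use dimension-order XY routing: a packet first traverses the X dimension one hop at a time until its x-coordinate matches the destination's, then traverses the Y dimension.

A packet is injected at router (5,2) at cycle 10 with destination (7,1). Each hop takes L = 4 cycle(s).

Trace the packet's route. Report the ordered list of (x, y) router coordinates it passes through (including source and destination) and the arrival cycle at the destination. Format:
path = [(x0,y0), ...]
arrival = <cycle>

#0 — 5,2 | c10
#1 — 6,2 | c14 | E
#2 — 7,2 | c18 | E
#3 — 7,1 | c22 | S

path = [(5,2), (6,2), (7,2), (7,1)]
arrival = 22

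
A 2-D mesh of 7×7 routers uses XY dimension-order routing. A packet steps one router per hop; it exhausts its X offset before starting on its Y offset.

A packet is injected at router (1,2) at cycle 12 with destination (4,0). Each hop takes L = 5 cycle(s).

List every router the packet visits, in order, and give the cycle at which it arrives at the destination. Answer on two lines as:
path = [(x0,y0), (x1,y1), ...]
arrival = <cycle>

t=12: at (1,2)
t=17: at (2,2) after E
t=22: at (3,2) after E
t=27: at (4,2) after E
t=32: at (4,1) after S
t=37: at (4,0) after S

path = [(1,2), (2,2), (3,2), (4,2), (4,1), (4,0)]
arrival = 37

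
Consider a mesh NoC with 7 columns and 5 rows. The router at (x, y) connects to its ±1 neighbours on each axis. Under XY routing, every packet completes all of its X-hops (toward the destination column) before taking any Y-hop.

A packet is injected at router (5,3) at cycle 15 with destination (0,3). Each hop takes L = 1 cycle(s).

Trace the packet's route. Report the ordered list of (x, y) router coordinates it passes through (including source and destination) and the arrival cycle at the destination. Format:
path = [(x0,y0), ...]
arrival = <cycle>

path = [(5,3), (4,3), (3,3), (2,3), (1,3), (0,3)]
arrival = 20

  0. router=(5,3) cycle=15 (inject)
  1. router=(4,3) cycle=16 dir=W
  2. router=(3,3) cycle=17 dir=W
  3. router=(2,3) cycle=18 dir=W
  4. router=(1,3) cycle=19 dir=W
  5. router=(0,3) cycle=20 dir=W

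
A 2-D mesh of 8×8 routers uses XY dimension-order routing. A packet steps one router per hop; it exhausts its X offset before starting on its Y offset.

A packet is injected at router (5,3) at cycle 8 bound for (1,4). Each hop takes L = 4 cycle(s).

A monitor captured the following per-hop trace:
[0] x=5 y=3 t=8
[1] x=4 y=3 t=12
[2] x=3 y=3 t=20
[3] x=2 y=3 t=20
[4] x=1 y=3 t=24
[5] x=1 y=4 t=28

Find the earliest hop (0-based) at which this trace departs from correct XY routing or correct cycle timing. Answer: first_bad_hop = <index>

first_bad_hop = 2

  1: Δx=-1 Δy=+0 Δt=4 [ok]
  2: Δx=-1 Δy=+0 Δt=8 [BAD: Δcyc=8≠L]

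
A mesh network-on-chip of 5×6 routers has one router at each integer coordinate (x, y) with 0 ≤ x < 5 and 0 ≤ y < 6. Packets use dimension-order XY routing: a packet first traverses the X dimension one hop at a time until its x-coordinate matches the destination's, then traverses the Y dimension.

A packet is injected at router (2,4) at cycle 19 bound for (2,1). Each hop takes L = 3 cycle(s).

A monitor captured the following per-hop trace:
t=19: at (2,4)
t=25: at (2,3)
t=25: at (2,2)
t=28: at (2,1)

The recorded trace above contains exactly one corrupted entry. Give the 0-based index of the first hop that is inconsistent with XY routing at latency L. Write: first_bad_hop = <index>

hop 1: step (+0,-1), +6 cyc — BAD: Δcyc=6≠L

first_bad_hop = 1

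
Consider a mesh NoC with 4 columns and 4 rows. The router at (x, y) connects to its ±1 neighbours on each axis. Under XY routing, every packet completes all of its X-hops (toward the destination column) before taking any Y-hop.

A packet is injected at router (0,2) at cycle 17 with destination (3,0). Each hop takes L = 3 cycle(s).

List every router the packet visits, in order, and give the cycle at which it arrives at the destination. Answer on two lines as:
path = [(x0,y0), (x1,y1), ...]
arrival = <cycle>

[0] x=0 y=2 t=17
[1] x=1 y=2 t=20 →E
[2] x=2 y=2 t=23 →E
[3] x=3 y=2 t=26 →E
[4] x=3 y=1 t=29 →S
[5] x=3 y=0 t=32 →S

path = [(0,2), (1,2), (2,2), (3,2), (3,1), (3,0)]
arrival = 32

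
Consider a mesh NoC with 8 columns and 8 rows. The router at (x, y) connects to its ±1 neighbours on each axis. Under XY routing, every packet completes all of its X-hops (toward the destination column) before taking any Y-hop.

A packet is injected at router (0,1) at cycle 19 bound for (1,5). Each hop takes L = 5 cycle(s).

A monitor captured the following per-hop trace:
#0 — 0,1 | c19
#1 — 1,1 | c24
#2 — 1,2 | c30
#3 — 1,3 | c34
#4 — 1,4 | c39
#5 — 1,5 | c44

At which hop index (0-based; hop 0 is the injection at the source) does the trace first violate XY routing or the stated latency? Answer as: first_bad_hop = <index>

check 1→ d=(1,0) cyc+5: ok
check 2→ d=(0,1) cyc+6: BAD: Δcyc=6≠L

first_bad_hop = 2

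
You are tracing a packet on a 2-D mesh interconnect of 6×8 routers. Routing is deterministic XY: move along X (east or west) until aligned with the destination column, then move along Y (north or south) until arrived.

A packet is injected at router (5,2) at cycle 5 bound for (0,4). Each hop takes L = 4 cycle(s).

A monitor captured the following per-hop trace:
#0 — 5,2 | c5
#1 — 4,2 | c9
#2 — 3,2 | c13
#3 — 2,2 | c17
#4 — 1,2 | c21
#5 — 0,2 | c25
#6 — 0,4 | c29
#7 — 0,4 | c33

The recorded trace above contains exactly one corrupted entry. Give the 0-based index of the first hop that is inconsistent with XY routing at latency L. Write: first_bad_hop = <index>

first_bad_hop = 6

hop 1: step (-1,+0), +4 cyc — ok
hop 2: step (-1,+0), +4 cyc — ok
hop 3: step (-1,+0), +4 cyc — ok
hop 4: step (-1,+0), +4 cyc — ok
hop 5: step (-1,+0), +4 cyc — ok
hop 6: step (+0,+2), +4 cyc — BAD: non-unit step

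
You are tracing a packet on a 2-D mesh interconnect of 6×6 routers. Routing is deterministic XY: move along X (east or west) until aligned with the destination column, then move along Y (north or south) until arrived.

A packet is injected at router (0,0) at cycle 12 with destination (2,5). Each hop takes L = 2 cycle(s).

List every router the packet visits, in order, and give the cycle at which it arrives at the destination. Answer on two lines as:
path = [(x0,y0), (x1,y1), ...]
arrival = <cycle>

path = [(0,0), (1,0), (2,0), (2,1), (2,2), (2,3), (2,4), (2,5)]
arrival = 26

hop 0: (0,0) @ cyc 12
hop 1: (1,0) @ cyc 14  [E]
hop 2: (2,0) @ cyc 16  [E]
hop 3: (2,1) @ cyc 18  [N]
hop 4: (2,2) @ cyc 20  [N]
hop 5: (2,3) @ cyc 22  [N]
hop 6: (2,4) @ cyc 24  [N]
hop 7: (2,5) @ cyc 26  [N]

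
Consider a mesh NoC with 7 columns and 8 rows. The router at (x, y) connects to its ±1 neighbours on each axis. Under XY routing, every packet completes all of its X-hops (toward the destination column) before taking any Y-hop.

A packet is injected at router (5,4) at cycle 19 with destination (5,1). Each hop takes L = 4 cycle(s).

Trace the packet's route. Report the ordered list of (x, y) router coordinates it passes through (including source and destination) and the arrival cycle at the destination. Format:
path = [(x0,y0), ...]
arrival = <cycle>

  0. router=(5,4) cycle=19 (inject)
  1. router=(5,3) cycle=23 dir=S
  2. router=(5,2) cycle=27 dir=S
  3. router=(5,1) cycle=31 dir=S

path = [(5,4), (5,3), (5,2), (5,1)]
arrival = 31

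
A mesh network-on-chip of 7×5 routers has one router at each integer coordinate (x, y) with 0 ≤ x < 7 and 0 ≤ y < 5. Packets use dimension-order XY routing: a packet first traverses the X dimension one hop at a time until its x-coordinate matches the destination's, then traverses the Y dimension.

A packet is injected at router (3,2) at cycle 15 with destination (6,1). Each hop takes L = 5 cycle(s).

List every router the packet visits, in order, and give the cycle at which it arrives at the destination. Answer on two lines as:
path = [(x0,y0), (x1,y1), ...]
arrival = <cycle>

  0. router=(3,2) cycle=15 (inject)
  1. router=(4,2) cycle=20 dir=E
  2. router=(5,2) cycle=25 dir=E
  3. router=(6,2) cycle=30 dir=E
  4. router=(6,1) cycle=35 dir=S

path = [(3,2), (4,2), (5,2), (6,2), (6,1)]
arrival = 35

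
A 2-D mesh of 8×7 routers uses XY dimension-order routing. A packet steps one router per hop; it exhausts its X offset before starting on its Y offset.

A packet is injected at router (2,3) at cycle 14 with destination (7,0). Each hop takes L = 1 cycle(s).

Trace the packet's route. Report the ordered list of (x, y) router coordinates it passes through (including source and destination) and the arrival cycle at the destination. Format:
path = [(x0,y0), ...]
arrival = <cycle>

  0. router=(2,3) cycle=14 (inject)
  1. router=(3,3) cycle=15 dir=E
  2. router=(4,3) cycle=16 dir=E
  3. router=(5,3) cycle=17 dir=E
  4. router=(6,3) cycle=18 dir=E
  5. router=(7,3) cycle=19 dir=E
  6. router=(7,2) cycle=20 dir=S
  7. router=(7,1) cycle=21 dir=S
  8. router=(7,0) cycle=22 dir=S

path = [(2,3), (3,3), (4,3), (5,3), (6,3), (7,3), (7,2), (7,1), (7,0)]
arrival = 22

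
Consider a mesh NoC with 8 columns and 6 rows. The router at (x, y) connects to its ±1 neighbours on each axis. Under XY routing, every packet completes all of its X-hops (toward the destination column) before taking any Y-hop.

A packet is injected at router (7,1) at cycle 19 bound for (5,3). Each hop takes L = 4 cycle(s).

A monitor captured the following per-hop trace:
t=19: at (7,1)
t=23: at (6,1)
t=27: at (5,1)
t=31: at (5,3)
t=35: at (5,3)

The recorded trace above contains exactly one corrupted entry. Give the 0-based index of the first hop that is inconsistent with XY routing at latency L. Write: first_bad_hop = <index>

first_bad_hop = 3

  1: Δx=-1 Δy=+0 Δt=4 [ok]
  2: Δx=-1 Δy=+0 Δt=4 [ok]
  3: Δx=+0 Δy=+2 Δt=4 [BAD: non-unit step]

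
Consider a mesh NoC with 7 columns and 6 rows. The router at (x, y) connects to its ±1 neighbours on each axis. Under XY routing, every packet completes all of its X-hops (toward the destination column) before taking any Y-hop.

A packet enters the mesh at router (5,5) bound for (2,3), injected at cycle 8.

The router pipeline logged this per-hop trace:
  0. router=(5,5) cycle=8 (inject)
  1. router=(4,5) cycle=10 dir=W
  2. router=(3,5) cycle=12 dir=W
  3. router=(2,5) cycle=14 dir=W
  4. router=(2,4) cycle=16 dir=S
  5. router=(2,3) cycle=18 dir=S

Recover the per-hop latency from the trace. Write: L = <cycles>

From hop 0 (8) to hop 1 (10): +2 cycles.
Per-hop latency L = Δcyc = 2.

L = 2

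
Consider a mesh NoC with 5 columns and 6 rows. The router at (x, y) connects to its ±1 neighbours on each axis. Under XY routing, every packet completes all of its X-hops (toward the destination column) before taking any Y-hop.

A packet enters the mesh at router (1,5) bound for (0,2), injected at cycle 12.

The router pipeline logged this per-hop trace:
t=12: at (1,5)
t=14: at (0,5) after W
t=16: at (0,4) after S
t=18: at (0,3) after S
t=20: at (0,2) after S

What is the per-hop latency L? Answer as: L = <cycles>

cyc[1] − cyc[0] = 14 − 12 = 2.
Per-hop latency L = Δcyc = 2.

L = 2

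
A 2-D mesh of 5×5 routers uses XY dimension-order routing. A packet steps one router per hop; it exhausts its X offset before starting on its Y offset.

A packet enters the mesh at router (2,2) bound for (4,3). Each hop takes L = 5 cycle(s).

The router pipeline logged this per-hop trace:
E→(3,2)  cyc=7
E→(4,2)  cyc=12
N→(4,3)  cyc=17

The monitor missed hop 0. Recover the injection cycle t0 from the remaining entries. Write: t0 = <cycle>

t0 = 2

At hop 1 the cycle is 7; in general cyc_k = t0 + kL.
Therefore t0 = 7 − L = 2.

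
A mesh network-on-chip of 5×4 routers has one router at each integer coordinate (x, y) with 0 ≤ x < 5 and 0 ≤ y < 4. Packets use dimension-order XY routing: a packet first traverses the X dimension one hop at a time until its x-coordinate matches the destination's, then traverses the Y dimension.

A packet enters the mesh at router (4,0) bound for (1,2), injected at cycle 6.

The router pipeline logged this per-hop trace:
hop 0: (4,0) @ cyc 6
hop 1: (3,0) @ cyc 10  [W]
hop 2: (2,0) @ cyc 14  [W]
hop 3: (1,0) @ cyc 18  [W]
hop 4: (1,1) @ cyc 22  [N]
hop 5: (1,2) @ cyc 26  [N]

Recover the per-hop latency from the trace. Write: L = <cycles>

cyc[1] − cyc[0] = 10 − 6 = 4.
Each hop adds L, hence L = 4.

L = 4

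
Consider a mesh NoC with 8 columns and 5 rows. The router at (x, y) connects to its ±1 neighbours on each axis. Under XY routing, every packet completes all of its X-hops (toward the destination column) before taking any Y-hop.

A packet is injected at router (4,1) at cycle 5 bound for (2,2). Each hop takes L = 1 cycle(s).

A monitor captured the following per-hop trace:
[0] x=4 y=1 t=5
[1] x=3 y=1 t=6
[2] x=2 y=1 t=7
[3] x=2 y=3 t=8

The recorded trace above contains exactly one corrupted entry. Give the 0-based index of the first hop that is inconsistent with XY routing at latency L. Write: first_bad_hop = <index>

check 1→ d=(-1,0) cyc+1: ok
check 2→ d=(-1,0) cyc+1: ok
check 3→ d=(0,2) cyc+1: BAD: non-unit step

first_bad_hop = 3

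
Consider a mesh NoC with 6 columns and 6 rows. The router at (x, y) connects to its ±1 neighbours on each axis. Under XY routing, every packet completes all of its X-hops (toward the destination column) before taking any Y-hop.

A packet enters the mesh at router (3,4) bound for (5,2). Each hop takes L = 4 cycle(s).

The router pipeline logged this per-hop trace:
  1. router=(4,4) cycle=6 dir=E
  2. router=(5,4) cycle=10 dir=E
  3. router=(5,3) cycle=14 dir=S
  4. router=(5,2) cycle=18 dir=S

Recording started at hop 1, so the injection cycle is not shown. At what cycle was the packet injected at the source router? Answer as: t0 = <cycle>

t0 = 2

cyc[1] = 6 and cyc[k] = t0 + k·L for every k.
t0 = cyc[1] − L = 6 − 4 = 2.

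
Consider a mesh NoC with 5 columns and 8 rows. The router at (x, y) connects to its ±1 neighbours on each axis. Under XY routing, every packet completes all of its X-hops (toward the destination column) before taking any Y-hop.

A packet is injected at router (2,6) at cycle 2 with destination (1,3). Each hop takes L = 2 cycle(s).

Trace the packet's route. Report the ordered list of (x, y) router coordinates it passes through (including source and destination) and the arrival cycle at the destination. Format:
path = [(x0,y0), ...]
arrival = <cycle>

[0] x=2 y=6 t=2
[1] x=1 y=6 t=4 →W
[2] x=1 y=5 t=6 →S
[3] x=1 y=4 t=8 →S
[4] x=1 y=3 t=10 →S

path = [(2,6), (1,6), (1,5), (1,4), (1,3)]
arrival = 10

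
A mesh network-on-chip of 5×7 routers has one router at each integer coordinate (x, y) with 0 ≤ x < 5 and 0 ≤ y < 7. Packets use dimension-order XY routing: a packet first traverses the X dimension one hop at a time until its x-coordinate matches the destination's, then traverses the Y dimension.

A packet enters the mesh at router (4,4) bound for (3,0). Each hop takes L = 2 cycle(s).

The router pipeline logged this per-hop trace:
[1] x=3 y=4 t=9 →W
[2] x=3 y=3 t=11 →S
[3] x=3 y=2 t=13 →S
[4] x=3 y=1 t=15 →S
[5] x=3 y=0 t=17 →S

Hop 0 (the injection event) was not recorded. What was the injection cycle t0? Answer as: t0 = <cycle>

At hop 1 the cycle is 9; in general cyc_k = t0 + kL.
So t0 = 9 − 1·2 = 7.

t0 = 7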